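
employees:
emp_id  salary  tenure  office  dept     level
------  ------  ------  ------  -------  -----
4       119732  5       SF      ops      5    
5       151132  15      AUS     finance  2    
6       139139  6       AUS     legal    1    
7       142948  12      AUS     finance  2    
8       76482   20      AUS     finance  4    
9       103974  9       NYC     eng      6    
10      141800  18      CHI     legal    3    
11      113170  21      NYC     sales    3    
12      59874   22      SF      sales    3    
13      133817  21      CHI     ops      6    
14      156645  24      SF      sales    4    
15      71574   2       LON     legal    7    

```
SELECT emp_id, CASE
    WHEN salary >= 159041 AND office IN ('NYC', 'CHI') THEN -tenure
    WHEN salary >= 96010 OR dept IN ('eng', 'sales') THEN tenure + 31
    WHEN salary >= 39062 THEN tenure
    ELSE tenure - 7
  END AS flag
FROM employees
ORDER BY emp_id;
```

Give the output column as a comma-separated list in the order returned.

36, 46, 37, 43, 20, 40, 49, 52, 53, 52, 55, 2

emp_id=4: salary >= 96010 OR dept IN ('eng', 'sales') → 36
emp_id=5: salary >= 96010 OR dept IN ('eng', 'sales') → 46
emp_id=6: salary >= 96010 OR dept IN ('eng', 'sales') → 37
emp_id=7: salary >= 96010 OR dept IN ('eng', 'sales') → 43
emp_id=8: salary >= 39062 → 20
emp_id=9: salary >= 96010 OR dept IN ('eng', 'sales') → 40
emp_id=10: salary >= 96010 OR dept IN ('eng', 'sales') → 49
emp_id=11: salary >= 96010 OR dept IN ('eng', 'sales') → 52
emp_id=12: salary >= 96010 OR dept IN ('eng', 'sales') → 53
emp_id=13: salary >= 96010 OR dept IN ('eng', 'sales') → 52
emp_id=14: salary >= 96010 OR dept IN ('eng', 'sales') → 55
emp_id=15: salary >= 39062 → 2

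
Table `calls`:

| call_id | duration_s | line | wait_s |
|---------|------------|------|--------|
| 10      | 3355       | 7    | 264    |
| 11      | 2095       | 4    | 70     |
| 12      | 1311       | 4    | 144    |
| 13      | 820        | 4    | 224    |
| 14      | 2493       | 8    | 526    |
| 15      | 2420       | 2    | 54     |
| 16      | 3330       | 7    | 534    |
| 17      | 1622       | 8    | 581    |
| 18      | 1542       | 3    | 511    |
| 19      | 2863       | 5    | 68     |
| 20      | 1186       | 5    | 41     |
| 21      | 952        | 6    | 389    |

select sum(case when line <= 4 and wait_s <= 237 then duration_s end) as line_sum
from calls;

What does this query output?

call_id=10: ✗
call_id=11: ✓ → 2095
call_id=12: ✓ → 1311
call_id=13: ✓ → 820
call_id=14: ✗
call_id=15: ✓ → 2420
call_id=16: ✗
call_id=17: ✗
call_id=18: ✗
call_id=19: ✗
call_id=20: ✗
call_id=21: ✗
line_sum = 2095 + 1311 + 820 + 2420 = 6646

6646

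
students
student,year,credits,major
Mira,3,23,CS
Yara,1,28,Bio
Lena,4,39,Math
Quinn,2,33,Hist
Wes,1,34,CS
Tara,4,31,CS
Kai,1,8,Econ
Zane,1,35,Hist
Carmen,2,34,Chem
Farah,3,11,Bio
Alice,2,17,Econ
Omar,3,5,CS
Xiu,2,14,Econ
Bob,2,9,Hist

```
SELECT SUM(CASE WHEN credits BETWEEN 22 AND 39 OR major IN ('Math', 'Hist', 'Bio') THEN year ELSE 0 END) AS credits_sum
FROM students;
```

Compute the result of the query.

student=Mira: ✓ → 3
student=Yara: ✓ → 1
student=Lena: ✓ → 4
student=Quinn: ✓ → 2
student=Wes: ✓ → 1
student=Tara: ✓ → 4
student=Kai: ✗
student=Zane: ✓ → 1
student=Carmen: ✓ → 2
student=Farah: ✓ → 3
student=Alice: ✗
student=Omar: ✗
student=Xiu: ✗
student=Bob: ✓ → 2
credits_sum = 3 + 1 + 4 + 2 + 1 + 4 + 1 + 2 + 3 + 2 = 23

23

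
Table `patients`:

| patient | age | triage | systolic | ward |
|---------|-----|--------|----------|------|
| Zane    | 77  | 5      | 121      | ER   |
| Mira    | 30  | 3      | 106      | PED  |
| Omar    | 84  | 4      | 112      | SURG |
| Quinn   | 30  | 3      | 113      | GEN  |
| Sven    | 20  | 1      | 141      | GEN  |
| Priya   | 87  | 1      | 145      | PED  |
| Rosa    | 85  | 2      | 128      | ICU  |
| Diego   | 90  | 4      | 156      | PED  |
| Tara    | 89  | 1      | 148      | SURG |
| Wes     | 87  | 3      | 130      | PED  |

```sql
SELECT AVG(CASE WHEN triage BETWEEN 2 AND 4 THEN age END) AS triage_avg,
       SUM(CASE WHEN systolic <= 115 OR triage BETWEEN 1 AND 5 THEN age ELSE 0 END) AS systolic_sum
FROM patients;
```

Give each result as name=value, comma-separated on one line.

triage_avg=67.6666666667, systolic_sum=679

[triage_avg: triage BETWEEN 2 AND 4]
patient=Zane: ✗
patient=Mira: ✓ → 30
patient=Omar: ✓ → 84
patient=Quinn: ✓ → 30
patient=Sven: ✗
patient=Priya: ✗
patient=Rosa: ✓ → 85
patient=Diego: ✓ → 90
patient=Tara: ✗
patient=Wes: ✓ → 87
triage_avg = (30 + 84 + 30 + 85 + 90 + 87) / 6 = 67.6666666667
—
[systolic_sum: systolic <= 115 OR triage BETWEEN 1 AND 5]
patient=Zane: ✓ → 77
patient=Mira: ✓ → 30
patient=Omar: ✓ → 84
patient=Quinn: ✓ → 30
patient=Sven: ✓ → 20
patient=Priya: ✓ → 87
patient=Rosa: ✓ → 85
patient=Diego: ✓ → 90
patient=Tara: ✓ → 89
patient=Wes: ✓ → 87
systolic_sum = 77 + 30 + 84 + 30 + 20 + 87 + 85 + 90 + 89 + 87 = 679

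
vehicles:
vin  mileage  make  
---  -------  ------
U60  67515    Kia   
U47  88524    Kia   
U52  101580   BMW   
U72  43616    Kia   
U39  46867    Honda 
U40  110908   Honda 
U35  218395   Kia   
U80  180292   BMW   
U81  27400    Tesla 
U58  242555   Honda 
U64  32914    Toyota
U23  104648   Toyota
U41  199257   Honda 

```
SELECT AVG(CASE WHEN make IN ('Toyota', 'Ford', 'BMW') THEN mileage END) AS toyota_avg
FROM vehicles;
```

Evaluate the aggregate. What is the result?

vin=U60: ✗
vin=U47: ✗
vin=U52: ✓ → 101580
vin=U72: ✗
vin=U39: ✗
vin=U40: ✗
vin=U35: ✗
vin=U80: ✓ → 180292
vin=U81: ✗
vin=U58: ✗
vin=U64: ✓ → 32914
vin=U23: ✓ → 104648
vin=U41: ✗
toyota_avg = (101580 + 180292 + 32914 + 104648) / 4 = 104858.5

104858.5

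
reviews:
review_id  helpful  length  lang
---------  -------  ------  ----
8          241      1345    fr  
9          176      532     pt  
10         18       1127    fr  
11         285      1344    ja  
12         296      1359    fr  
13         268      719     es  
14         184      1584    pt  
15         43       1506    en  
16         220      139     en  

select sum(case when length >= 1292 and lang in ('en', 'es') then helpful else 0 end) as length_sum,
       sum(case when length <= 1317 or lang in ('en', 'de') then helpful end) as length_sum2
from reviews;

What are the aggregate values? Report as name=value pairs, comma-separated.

length_sum=43, length_sum2=725

[length_sum: length >= 1292 and lang in ('en', 'es')]
review_id=8: ✗
review_id=9: ✗
review_id=10: ✗
review_id=11: ✗
review_id=12: ✗
review_id=13: ✗
review_id=14: ✗
review_id=15: ✓ → 43
review_id=16: ✗
length_sum = 43
—
[length_sum2: length <= 1317 or lang in ('en', 'de')]
review_id=8: ✗
review_id=9: ✓ → 176
review_id=10: ✓ → 18
review_id=11: ✗
review_id=12: ✗
review_id=13: ✓ → 268
review_id=14: ✗
review_id=15: ✓ → 43
review_id=16: ✓ → 220
length_sum2 = 176 + 18 + 268 + 43 + 220 = 725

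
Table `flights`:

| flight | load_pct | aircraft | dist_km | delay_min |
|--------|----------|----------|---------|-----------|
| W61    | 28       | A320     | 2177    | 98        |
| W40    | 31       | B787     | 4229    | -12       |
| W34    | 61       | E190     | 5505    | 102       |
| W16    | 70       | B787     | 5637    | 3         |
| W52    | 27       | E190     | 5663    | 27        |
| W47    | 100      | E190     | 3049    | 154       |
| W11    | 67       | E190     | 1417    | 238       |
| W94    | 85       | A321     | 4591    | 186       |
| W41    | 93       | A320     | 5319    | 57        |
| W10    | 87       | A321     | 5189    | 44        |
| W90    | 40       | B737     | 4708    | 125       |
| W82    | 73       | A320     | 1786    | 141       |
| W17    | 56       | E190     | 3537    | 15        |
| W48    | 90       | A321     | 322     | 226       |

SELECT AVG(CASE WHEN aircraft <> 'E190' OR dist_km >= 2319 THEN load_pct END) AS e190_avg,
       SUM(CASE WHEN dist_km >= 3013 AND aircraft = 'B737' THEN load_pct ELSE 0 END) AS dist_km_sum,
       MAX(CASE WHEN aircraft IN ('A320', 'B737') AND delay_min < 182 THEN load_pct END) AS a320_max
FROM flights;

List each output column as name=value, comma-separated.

e190_avg=64.6923076923, dist_km_sum=40, a320_max=93

[e190_avg: aircraft <> 'E190' OR dist_km >= 2319]
flight=W61: ✓ → 28
flight=W40: ✓ → 31
flight=W34: ✓ → 61
flight=W16: ✓ → 70
flight=W52: ✓ → 27
flight=W47: ✓ → 100
flight=W11: ✗
flight=W94: ✓ → 85
flight=W41: ✓ → 93
flight=W10: ✓ → 87
flight=W90: ✓ → 40
flight=W82: ✓ → 73
flight=W17: ✓ → 56
flight=W48: ✓ → 90
e190_avg = (28 + 31 + 61 + 70 + 27 + 100 + 85 + 93 + 87 + 40 + 73 + 56 + 90) / 13 = 64.6923076923
—
[dist_km_sum: dist_km >= 3013 AND aircraft = 'B737']
flight=W61: ✗
flight=W40: ✗
flight=W34: ✗
flight=W16: ✗
flight=W52: ✗
flight=W47: ✗
flight=W11: ✗
flight=W94: ✗
flight=W41: ✗
flight=W10: ✗
flight=W90: ✓ → 40
flight=W82: ✗
flight=W17: ✗
flight=W48: ✗
dist_km_sum = 40
—
[a320_max: aircraft IN ('A320', 'B737') AND delay_min < 182]
flight=W61: ✓ → 28
flight=W40: ✗
flight=W34: ✗
flight=W16: ✗
flight=W52: ✗
flight=W47: ✗
flight=W11: ✗
flight=W94: ✗
flight=W41: ✓ → 93
flight=W10: ✗
flight=W90: ✓ → 40
flight=W82: ✓ → 73
flight=W17: ✗
flight=W48: ✗
a320_max = MAX(28, 93, 40, 73) = 93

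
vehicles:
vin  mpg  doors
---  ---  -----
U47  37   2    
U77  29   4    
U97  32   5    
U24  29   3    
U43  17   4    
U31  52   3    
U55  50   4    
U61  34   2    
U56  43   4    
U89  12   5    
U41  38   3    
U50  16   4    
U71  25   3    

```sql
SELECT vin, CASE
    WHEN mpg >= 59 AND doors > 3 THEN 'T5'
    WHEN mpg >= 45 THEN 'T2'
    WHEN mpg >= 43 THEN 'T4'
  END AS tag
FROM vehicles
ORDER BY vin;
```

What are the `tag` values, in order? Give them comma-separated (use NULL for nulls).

vin=U24: (no match → NULL) → NULL
vin=U31: mpg >= 45 → T2
vin=U41: (no match → NULL) → NULL
vin=U43: (no match → NULL) → NULL
vin=U47: (no match → NULL) → NULL
vin=U50: (no match → NULL) → NULL
vin=U55: mpg >= 45 → T2
vin=U56: mpg >= 43 → T4
vin=U61: (no match → NULL) → NULL
vin=U71: (no match → NULL) → NULL
vin=U77: (no match → NULL) → NULL
vin=U89: (no match → NULL) → NULL
vin=U97: (no match → NULL) → NULL

NULL, T2, NULL, NULL, NULL, NULL, T2, T4, NULL, NULL, NULL, NULL, NULL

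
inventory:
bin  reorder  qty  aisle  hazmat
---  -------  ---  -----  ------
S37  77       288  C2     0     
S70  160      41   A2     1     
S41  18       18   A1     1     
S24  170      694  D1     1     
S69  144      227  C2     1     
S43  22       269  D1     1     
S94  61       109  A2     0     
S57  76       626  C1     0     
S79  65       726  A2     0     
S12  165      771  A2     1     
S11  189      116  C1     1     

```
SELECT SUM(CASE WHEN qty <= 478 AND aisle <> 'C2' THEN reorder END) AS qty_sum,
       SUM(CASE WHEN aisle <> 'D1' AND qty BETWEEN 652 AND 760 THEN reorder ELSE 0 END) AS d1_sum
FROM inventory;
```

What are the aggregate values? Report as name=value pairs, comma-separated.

qty_sum=450, d1_sum=65

[qty_sum: qty <= 478 AND aisle <> 'C2']
bin=S37: ✗
bin=S70: ✓ → 160
bin=S41: ✓ → 18
bin=S24: ✗
bin=S69: ✗
bin=S43: ✓ → 22
bin=S94: ✓ → 61
bin=S57: ✗
bin=S79: ✗
bin=S12: ✗
bin=S11: ✓ → 189
qty_sum = 160 + 18 + 22 + 61 + 189 = 450
—
[d1_sum: aisle <> 'D1' AND qty BETWEEN 652 AND 760]
bin=S37: ✗
bin=S70: ✗
bin=S41: ✗
bin=S24: ✗
bin=S69: ✗
bin=S43: ✗
bin=S94: ✗
bin=S57: ✗
bin=S79: ✓ → 65
bin=S12: ✗
bin=S11: ✗
d1_sum = 65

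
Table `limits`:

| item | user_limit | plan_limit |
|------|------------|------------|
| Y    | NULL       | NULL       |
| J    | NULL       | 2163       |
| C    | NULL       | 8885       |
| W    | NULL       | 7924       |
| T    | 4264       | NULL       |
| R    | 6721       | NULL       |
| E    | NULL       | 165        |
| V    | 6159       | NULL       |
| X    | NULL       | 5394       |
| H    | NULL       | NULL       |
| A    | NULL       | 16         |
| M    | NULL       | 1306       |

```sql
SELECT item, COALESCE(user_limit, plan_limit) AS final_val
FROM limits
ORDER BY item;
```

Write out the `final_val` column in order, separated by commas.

16, 8885, 165, NULL, 2163, 1306, 6721, 4264, 6159, 7924, 5394, NULL

item=A: user_limit=NULL, plan_limit=16 → 16
item=C: user_limit=NULL, plan_limit=8885 → 8885
item=E: user_limit=NULL, plan_limit=165 → 165
item=H: user_limit=NULL, plan_limit=NULL (all NULL) → NULL
item=J: user_limit=NULL, plan_limit=2163 → 2163
item=M: user_limit=NULL, plan_limit=1306 → 1306
item=R: user_limit=6721 → 6721
item=T: user_limit=4264 → 4264
item=V: user_limit=6159 → 6159
item=W: user_limit=NULL, plan_limit=7924 → 7924
item=X: user_limit=NULL, plan_limit=5394 → 5394
item=Y: user_limit=NULL, plan_limit=NULL (all NULL) → NULL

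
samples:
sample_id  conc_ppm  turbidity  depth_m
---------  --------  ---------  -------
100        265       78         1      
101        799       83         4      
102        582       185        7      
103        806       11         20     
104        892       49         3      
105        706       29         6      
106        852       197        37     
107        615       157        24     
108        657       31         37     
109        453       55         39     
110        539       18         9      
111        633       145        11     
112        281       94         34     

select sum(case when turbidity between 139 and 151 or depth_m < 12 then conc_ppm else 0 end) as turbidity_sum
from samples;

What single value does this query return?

sample_id=100: ✓ → 265
sample_id=101: ✓ → 799
sample_id=102: ✓ → 582
sample_id=103: ✗
sample_id=104: ✓ → 892
sample_id=105: ✓ → 706
sample_id=106: ✗
sample_id=107: ✗
sample_id=108: ✗
sample_id=109: ✗
sample_id=110: ✓ → 539
sample_id=111: ✓ → 633
sample_id=112: ✗
turbidity_sum = 265 + 799 + 582 + 892 + 706 + 539 + 633 = 4416

4416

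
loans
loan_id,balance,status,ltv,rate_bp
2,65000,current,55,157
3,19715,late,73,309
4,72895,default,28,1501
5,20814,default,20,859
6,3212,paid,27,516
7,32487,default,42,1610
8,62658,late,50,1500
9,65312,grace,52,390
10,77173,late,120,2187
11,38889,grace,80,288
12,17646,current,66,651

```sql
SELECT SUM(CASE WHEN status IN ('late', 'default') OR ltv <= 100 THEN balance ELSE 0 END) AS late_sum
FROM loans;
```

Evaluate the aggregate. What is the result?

loan_id=2: ✓ → 65000
loan_id=3: ✓ → 19715
loan_id=4: ✓ → 72895
loan_id=5: ✓ → 20814
loan_id=6: ✓ → 3212
loan_id=7: ✓ → 32487
loan_id=8: ✓ → 62658
loan_id=9: ✓ → 65312
loan_id=10: ✓ → 77173
loan_id=11: ✓ → 38889
loan_id=12: ✓ → 17646
late_sum = 65000 + 19715 + 72895 + 20814 + 3212 + 32487 + 62658 + 65312 + 77173 + 38889 + 17646 = 475801

475801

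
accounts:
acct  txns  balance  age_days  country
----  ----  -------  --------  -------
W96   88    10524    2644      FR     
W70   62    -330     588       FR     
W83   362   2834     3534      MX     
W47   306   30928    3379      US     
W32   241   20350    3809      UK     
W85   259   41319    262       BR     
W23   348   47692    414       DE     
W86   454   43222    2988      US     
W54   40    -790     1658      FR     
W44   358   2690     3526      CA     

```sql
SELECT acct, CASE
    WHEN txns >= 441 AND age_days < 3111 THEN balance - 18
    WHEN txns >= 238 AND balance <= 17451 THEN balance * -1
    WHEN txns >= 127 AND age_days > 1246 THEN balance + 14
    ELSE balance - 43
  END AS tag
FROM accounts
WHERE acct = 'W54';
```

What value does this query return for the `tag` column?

-833

acct = W54: txns=40, balance=-790, age_days=1658, country=FR.
txns >= 441 AND age_days < 3111 → false
txns >= 238 AND balance <= 17451 → false
txns >= 127 AND age_days > 1246 → false
No prior WHEN matched → ELSE → -833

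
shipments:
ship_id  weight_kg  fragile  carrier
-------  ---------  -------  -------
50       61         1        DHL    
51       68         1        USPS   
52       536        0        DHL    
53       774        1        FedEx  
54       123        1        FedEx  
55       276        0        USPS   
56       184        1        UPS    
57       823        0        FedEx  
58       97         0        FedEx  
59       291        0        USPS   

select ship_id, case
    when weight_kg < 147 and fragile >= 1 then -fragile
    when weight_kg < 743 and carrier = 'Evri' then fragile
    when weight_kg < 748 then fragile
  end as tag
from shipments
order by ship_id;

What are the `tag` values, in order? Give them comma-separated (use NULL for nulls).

-1, -1, 0, NULL, -1, 0, 1, NULL, 0, 0

ship_id=50: weight_kg < 147 and fragile >= 1 → -1
ship_id=51: weight_kg < 147 and fragile >= 1 → -1
ship_id=52: weight_kg < 748 → 0
ship_id=53: (no match → NULL) → NULL
ship_id=54: weight_kg < 147 and fragile >= 1 → -1
ship_id=55: weight_kg < 748 → 0
ship_id=56: weight_kg < 748 → 1
ship_id=57: (no match → NULL) → NULL
ship_id=58: weight_kg < 748 → 0
ship_id=59: weight_kg < 748 → 0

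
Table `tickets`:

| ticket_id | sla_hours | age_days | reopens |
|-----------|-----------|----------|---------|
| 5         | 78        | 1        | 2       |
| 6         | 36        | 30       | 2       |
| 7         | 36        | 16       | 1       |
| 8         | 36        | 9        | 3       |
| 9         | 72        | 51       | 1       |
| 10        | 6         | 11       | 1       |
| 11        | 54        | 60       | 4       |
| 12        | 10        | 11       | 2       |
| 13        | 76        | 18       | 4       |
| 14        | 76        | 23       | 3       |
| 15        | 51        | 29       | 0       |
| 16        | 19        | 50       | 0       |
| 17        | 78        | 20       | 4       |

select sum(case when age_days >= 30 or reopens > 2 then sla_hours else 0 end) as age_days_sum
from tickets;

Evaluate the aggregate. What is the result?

447

ticket_id=5: ✗
ticket_id=6: ✓ → 36
ticket_id=7: ✗
ticket_id=8: ✓ → 36
ticket_id=9: ✓ → 72
ticket_id=10: ✗
ticket_id=11: ✓ → 54
ticket_id=12: ✗
ticket_id=13: ✓ → 76
ticket_id=14: ✓ → 76
ticket_id=15: ✗
ticket_id=16: ✓ → 19
ticket_id=17: ✓ → 78
age_days_sum = 36 + 36 + 72 + 54 + 76 + 76 + 19 + 78 = 447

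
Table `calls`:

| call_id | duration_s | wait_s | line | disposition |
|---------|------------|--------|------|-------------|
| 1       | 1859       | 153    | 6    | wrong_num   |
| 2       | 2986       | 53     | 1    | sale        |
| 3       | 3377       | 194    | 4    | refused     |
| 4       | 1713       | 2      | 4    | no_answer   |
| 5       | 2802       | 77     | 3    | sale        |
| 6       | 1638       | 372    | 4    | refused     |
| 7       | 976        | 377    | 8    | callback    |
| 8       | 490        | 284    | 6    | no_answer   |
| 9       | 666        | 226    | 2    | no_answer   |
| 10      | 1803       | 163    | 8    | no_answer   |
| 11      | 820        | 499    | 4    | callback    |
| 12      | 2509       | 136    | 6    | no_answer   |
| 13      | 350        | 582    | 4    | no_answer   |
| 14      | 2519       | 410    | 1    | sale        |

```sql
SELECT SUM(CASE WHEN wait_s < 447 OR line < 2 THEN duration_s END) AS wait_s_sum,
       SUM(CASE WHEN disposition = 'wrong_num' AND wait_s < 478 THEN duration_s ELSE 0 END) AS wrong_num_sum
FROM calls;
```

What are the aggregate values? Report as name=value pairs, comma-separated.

[wait_s_sum: wait_s < 447 OR line < 2]
call_id=1: ✓ → 1859
call_id=2: ✓ → 2986
call_id=3: ✓ → 3377
call_id=4: ✓ → 1713
call_id=5: ✓ → 2802
call_id=6: ✓ → 1638
call_id=7: ✓ → 976
call_id=8: ✓ → 490
call_id=9: ✓ → 666
call_id=10: ✓ → 1803
call_id=11: ✗
call_id=12: ✓ → 2509
call_id=13: ✗
call_id=14: ✓ → 2519
wait_s_sum = 1859 + 2986 + 3377 + 1713 + 2802 + 1638 + 976 + 490 + 666 + 1803 + 2509 + 2519 = 23338
—
[wrong_num_sum: disposition = 'wrong_num' AND wait_s < 478]
call_id=1: ✓ → 1859
call_id=2: ✗
call_id=3: ✗
call_id=4: ✗
call_id=5: ✗
call_id=6: ✗
call_id=7: ✗
call_id=8: ✗
call_id=9: ✗
call_id=10: ✗
call_id=11: ✗
call_id=12: ✗
call_id=13: ✗
call_id=14: ✗
wrong_num_sum = 1859

wait_s_sum=23338, wrong_num_sum=1859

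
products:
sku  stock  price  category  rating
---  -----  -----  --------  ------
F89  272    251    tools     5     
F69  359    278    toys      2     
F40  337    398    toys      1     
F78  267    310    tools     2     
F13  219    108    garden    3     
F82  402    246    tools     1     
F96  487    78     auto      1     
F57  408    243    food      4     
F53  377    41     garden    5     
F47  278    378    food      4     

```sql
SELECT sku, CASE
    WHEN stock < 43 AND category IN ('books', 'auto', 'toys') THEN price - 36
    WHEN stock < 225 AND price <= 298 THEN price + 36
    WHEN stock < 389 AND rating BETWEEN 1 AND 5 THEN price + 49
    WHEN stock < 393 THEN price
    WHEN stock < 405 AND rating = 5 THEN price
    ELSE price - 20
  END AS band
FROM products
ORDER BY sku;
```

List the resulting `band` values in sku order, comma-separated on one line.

sku=F13: stock < 225 AND price <= 298 → 144
sku=F40: stock < 389 AND rating BETWEEN 1 AND 5 → 447
sku=F47: stock < 389 AND rating BETWEEN 1 AND 5 → 427
sku=F53: stock < 389 AND rating BETWEEN 1 AND 5 → 90
sku=F57: ELSE → 223
sku=F69: stock < 389 AND rating BETWEEN 1 AND 5 → 327
sku=F78: stock < 389 AND rating BETWEEN 1 AND 5 → 359
sku=F82: ELSE → 226
sku=F89: stock < 389 AND rating BETWEEN 1 AND 5 → 300
sku=F96: ELSE → 58

144, 447, 427, 90, 223, 327, 359, 226, 300, 58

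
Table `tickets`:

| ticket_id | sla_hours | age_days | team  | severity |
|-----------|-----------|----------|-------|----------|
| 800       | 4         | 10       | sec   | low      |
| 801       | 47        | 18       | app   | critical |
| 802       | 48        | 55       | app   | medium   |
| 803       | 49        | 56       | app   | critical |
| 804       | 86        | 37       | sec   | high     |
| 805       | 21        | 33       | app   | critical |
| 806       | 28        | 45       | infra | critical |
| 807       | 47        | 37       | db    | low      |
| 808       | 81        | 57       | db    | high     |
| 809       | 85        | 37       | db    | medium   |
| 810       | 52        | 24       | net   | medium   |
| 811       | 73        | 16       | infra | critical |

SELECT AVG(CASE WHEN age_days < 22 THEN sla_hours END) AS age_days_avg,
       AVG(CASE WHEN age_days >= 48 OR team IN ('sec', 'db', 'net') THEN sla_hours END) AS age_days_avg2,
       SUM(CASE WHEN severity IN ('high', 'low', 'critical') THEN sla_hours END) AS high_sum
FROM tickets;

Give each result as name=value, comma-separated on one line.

age_days_avg=41.3333333333, age_days_avg2=56.5, high_sum=436

[age_days_avg: age_days < 22]
ticket_id=800: ✓ → 4
ticket_id=801: ✓ → 47
ticket_id=802: ✗
ticket_id=803: ✗
ticket_id=804: ✗
ticket_id=805: ✗
ticket_id=806: ✗
ticket_id=807: ✗
ticket_id=808: ✗
ticket_id=809: ✗
ticket_id=810: ✗
ticket_id=811: ✓ → 73
age_days_avg = (4 + 47 + 73) / 3 = 41.3333333333
—
[age_days_avg2: age_days >= 48 OR team IN ('sec', 'db', 'net')]
ticket_id=800: ✓ → 4
ticket_id=801: ✗
ticket_id=802: ✓ → 48
ticket_id=803: ✓ → 49
ticket_id=804: ✓ → 86
ticket_id=805: ✗
ticket_id=806: ✗
ticket_id=807: ✓ → 47
ticket_id=808: ✓ → 81
ticket_id=809: ✓ → 85
ticket_id=810: ✓ → 52
ticket_id=811: ✗
age_days_avg2 = (4 + 48 + 49 + 86 + 47 + 81 + 85 + 52) / 8 = 56.5
—
[high_sum: severity IN ('high', 'low', 'critical')]
ticket_id=800: ✓ → 4
ticket_id=801: ✓ → 47
ticket_id=802: ✗
ticket_id=803: ✓ → 49
ticket_id=804: ✓ → 86
ticket_id=805: ✓ → 21
ticket_id=806: ✓ → 28
ticket_id=807: ✓ → 47
ticket_id=808: ✓ → 81
ticket_id=809: ✗
ticket_id=810: ✗
ticket_id=811: ✓ → 73
high_sum = 4 + 47 + 49 + 86 + 21 + 28 + 47 + 81 + 73 = 436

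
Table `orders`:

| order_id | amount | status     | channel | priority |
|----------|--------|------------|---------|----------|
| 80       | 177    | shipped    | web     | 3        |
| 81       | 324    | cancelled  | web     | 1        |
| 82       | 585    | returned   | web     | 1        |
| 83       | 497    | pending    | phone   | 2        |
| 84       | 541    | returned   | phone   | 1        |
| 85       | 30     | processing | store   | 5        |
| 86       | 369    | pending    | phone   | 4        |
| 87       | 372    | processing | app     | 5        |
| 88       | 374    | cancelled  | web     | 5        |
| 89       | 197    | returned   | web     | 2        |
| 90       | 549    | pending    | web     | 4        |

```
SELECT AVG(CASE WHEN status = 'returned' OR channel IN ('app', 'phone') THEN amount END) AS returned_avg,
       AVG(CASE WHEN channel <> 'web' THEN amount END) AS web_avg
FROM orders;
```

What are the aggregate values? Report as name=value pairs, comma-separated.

returned_avg=426.8333333333, web_avg=361.8

[returned_avg: status = 'returned' OR channel IN ('app', 'phone')]
order_id=80: ✗
order_id=81: ✗
order_id=82: ✓ → 585
order_id=83: ✓ → 497
order_id=84: ✓ → 541
order_id=85: ✗
order_id=86: ✓ → 369
order_id=87: ✓ → 372
order_id=88: ✗
order_id=89: ✓ → 197
order_id=90: ✗
returned_avg = (585 + 497 + 541 + 369 + 372 + 197) / 6 = 426.8333333333
—
[web_avg: channel <> 'web']
order_id=80: ✗
order_id=81: ✗
order_id=82: ✗
order_id=83: ✓ → 497
order_id=84: ✓ → 541
order_id=85: ✓ → 30
order_id=86: ✓ → 369
order_id=87: ✓ → 372
order_id=88: ✗
order_id=89: ✗
order_id=90: ✗
web_avg = (497 + 541 + 30 + 369 + 372) / 5 = 361.8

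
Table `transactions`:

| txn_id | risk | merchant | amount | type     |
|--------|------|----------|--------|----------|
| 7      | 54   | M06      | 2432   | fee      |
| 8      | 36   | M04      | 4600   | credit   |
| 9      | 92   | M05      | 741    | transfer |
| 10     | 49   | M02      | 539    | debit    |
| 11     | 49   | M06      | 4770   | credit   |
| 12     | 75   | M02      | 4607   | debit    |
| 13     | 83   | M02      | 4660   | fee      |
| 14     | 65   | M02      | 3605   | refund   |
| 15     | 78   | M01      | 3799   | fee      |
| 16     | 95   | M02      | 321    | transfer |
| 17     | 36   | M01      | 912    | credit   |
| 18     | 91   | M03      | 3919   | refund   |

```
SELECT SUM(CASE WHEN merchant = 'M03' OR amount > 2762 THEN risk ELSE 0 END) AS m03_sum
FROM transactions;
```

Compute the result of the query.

477

txn_id=7: ✗
txn_id=8: ✓ → 36
txn_id=9: ✗
txn_id=10: ✗
txn_id=11: ✓ → 49
txn_id=12: ✓ → 75
txn_id=13: ✓ → 83
txn_id=14: ✓ → 65
txn_id=15: ✓ → 78
txn_id=16: ✗
txn_id=17: ✗
txn_id=18: ✓ → 91
m03_sum = 36 + 49 + 75 + 83 + 65 + 78 + 91 = 477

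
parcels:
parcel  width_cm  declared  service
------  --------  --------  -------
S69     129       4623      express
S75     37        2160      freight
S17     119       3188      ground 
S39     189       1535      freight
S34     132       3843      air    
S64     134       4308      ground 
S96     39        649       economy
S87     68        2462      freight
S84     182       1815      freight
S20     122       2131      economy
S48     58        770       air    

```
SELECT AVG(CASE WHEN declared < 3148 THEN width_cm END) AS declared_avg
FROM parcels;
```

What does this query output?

parcel=S69: ✗
parcel=S75: ✓ → 37
parcel=S17: ✗
parcel=S39: ✓ → 189
parcel=S34: ✗
parcel=S64: ✗
parcel=S96: ✓ → 39
parcel=S87: ✓ → 68
parcel=S84: ✓ → 182
parcel=S20: ✓ → 122
parcel=S48: ✓ → 58
declared_avg = (37 + 189 + 39 + 68 + 182 + 122 + 58) / 7 = 99.2857142857

99.2857142857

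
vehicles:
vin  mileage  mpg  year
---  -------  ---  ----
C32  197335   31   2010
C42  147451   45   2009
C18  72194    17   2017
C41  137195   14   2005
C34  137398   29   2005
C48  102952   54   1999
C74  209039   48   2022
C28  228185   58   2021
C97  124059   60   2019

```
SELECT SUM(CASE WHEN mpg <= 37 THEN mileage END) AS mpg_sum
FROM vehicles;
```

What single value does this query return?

vin=C32: ✓ → 197335
vin=C42: ✗
vin=C18: ✓ → 72194
vin=C41: ✓ → 137195
vin=C34: ✓ → 137398
vin=C48: ✗
vin=C74: ✗
vin=C28: ✗
vin=C97: ✗
mpg_sum = 197335 + 72194 + 137195 + 137398 = 544122

544122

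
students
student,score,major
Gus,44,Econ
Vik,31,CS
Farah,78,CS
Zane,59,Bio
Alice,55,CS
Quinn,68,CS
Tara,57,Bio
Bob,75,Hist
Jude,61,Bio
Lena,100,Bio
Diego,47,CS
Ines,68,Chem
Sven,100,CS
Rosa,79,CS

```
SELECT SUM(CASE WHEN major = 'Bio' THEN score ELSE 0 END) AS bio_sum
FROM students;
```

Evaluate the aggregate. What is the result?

277

student=Gus: ✗
student=Vik: ✗
student=Farah: ✗
student=Zane: ✓ → 59
student=Alice: ✗
student=Quinn: ✗
student=Tara: ✓ → 57
student=Bob: ✗
student=Jude: ✓ → 61
student=Lena: ✓ → 100
student=Diego: ✗
student=Ines: ✗
student=Sven: ✗
student=Rosa: ✗
bio_sum = 59 + 57 + 61 + 100 = 277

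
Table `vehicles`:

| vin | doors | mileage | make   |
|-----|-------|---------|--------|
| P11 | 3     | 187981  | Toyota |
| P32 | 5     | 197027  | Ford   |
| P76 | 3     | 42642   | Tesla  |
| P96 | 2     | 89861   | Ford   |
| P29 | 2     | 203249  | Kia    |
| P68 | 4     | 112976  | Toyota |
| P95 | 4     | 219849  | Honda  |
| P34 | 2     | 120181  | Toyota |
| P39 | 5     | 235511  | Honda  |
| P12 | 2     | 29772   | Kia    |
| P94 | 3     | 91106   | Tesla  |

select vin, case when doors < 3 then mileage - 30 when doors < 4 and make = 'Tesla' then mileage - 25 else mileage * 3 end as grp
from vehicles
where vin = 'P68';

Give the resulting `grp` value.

vin = P68: doors=4, mileage=112976, make=Toyota.
doors < 3 → false
doors < 4 and make = 'Tesla' → false
No prior WHEN matched → ELSE → 338928

338928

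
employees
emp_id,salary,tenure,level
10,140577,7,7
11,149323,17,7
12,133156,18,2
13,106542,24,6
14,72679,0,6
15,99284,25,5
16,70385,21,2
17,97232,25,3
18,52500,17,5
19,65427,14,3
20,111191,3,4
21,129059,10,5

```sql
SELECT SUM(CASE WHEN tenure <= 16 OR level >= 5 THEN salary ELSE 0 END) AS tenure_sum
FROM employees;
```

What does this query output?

emp_id=10: ✓ → 140577
emp_id=11: ✓ → 149323
emp_id=12: ✗
emp_id=13: ✓ → 106542
emp_id=14: ✓ → 72679
emp_id=15: ✓ → 99284
emp_id=16: ✗
emp_id=17: ✗
emp_id=18: ✓ → 52500
emp_id=19: ✓ → 65427
emp_id=20: ✓ → 111191
emp_id=21: ✓ → 129059
tenure_sum = 140577 + 149323 + 106542 + 72679 + 99284 + 52500 + 65427 + 111191 + 129059 = 926582

926582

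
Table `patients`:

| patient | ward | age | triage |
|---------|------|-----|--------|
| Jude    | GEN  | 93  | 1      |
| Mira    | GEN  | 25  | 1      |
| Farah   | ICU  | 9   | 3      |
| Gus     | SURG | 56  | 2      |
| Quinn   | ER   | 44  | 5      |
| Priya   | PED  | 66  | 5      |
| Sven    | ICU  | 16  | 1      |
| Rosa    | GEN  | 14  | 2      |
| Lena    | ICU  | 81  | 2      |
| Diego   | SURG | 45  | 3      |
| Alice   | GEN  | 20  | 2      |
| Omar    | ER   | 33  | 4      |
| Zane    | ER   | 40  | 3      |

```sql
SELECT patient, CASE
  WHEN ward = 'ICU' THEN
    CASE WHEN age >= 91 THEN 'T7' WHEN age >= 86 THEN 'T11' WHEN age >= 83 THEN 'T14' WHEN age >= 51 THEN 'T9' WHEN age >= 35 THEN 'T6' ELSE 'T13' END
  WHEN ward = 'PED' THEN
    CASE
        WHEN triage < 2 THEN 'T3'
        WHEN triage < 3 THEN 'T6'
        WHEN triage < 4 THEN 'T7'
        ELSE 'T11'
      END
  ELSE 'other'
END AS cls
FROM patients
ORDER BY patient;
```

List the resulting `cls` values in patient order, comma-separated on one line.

patient=Alice: ward='GEN' → outer ELSE → other
patient=Diego: ward='SURG' → outer ELSE → other
patient=Farah: ward='ICU' → inner[ELSE] → T13
patient=Gus: ward='SURG' → outer ELSE → other
patient=Jude: ward='GEN' → outer ELSE → other
patient=Lena: ward='ICU' → inner[age >= 51] → T9
patient=Mira: ward='GEN' → outer ELSE → other
patient=Omar: ward='ER' → outer ELSE → other
patient=Priya: ward='PED' → inner[ELSE] → T11
patient=Quinn: ward='ER' → outer ELSE → other
patient=Rosa: ward='GEN' → outer ELSE → other
patient=Sven: ward='ICU' → inner[ELSE] → T13
patient=Zane: ward='ER' → outer ELSE → other

other, other, T13, other, other, T9, other, other, T11, other, other, T13, other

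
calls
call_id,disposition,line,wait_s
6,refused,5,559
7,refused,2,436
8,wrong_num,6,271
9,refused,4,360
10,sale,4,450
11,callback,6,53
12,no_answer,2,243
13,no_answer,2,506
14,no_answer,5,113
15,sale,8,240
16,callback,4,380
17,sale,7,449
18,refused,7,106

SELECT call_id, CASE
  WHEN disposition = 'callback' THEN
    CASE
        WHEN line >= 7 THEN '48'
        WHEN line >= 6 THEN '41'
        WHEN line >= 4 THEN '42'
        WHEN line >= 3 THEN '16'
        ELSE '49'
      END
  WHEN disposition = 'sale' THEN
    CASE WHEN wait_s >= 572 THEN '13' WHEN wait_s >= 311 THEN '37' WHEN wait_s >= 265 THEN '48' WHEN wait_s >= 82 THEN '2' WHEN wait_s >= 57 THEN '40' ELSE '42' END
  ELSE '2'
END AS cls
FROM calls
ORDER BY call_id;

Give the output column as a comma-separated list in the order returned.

2, 2, 2, 2, 37, 41, 2, 2, 2, 2, 42, 37, 2

call_id=6: disposition='refused' → outer ELSE → 2
call_id=7: disposition='refused' → outer ELSE → 2
call_id=8: disposition='wrong_num' → outer ELSE → 2
call_id=9: disposition='refused' → outer ELSE → 2
call_id=10: disposition='sale' → inner[wait_s >= 311] → 37
call_id=11: disposition='callback' → inner[line >= 6] → 41
call_id=12: disposition='no_answer' → outer ELSE → 2
call_id=13: disposition='no_answer' → outer ELSE → 2
call_id=14: disposition='no_answer' → outer ELSE → 2
call_id=15: disposition='sale' → inner[wait_s >= 82] → 2
call_id=16: disposition='callback' → inner[line >= 4] → 42
call_id=17: disposition='sale' → inner[wait_s >= 311] → 37
call_id=18: disposition='refused' → outer ELSE → 2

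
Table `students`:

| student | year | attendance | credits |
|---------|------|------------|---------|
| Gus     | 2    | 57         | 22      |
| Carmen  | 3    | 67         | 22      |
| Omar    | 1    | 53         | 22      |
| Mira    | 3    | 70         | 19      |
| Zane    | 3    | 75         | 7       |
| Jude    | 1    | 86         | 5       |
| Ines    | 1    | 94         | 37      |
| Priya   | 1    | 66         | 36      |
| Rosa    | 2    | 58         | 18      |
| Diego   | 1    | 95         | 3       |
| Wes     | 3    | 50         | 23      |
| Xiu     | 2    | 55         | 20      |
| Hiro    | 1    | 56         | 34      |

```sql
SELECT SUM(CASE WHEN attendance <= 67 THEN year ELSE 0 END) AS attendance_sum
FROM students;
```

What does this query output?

15

student=Gus: ✓ → 2
student=Carmen: ✓ → 3
student=Omar: ✓ → 1
student=Mira: ✗
student=Zane: ✗
student=Jude: ✗
student=Ines: ✗
student=Priya: ✓ → 1
student=Rosa: ✓ → 2
student=Diego: ✗
student=Wes: ✓ → 3
student=Xiu: ✓ → 2
student=Hiro: ✓ → 1
attendance_sum = 2 + 3 + 1 + 1 + 2 + 3 + 2 + 1 = 15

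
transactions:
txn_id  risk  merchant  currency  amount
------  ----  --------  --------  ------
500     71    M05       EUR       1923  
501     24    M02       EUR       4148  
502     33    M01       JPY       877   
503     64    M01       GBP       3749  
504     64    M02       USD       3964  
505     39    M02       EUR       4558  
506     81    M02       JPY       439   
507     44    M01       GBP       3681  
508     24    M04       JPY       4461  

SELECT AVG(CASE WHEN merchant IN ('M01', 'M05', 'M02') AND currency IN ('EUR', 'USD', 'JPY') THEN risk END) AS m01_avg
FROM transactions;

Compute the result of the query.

52

txn_id=500: ✓ → 71
txn_id=501: ✓ → 24
txn_id=502: ✓ → 33
txn_id=503: ✗
txn_id=504: ✓ → 64
txn_id=505: ✓ → 39
txn_id=506: ✓ → 81
txn_id=507: ✗
txn_id=508: ✗
m01_avg = (71 + 24 + 33 + 64 + 39 + 81) / 6 = 52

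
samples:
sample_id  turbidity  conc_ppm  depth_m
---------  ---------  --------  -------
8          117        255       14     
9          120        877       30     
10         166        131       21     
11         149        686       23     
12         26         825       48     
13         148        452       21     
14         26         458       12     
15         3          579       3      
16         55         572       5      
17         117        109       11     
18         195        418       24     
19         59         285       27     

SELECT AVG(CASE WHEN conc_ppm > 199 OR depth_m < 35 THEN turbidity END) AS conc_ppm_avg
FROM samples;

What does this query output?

98.4166666667

sample_id=8: ✓ → 117
sample_id=9: ✓ → 120
sample_id=10: ✓ → 166
sample_id=11: ✓ → 149
sample_id=12: ✓ → 26
sample_id=13: ✓ → 148
sample_id=14: ✓ → 26
sample_id=15: ✓ → 3
sample_id=16: ✓ → 55
sample_id=17: ✓ → 117
sample_id=18: ✓ → 195
sample_id=19: ✓ → 59
conc_ppm_avg = (117 + 120 + 166 + 149 + 26 + 148 + 26 + 3 + 55 + 117 + 195 + 59) / 12 = 98.4166666667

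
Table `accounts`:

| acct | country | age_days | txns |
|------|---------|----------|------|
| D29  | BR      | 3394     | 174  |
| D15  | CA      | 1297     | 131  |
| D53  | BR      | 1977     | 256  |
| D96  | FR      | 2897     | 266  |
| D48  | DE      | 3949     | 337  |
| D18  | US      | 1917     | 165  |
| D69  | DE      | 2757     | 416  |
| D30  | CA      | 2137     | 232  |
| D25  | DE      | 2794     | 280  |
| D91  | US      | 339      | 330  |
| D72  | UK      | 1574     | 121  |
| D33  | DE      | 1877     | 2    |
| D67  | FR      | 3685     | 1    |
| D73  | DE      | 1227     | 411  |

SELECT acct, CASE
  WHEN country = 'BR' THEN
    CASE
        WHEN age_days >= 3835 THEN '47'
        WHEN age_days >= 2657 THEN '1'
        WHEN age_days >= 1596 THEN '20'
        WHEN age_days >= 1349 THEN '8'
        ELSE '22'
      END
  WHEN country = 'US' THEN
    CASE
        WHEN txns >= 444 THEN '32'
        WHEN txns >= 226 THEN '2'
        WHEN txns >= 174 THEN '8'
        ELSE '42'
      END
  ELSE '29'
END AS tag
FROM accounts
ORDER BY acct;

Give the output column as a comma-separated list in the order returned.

29, 42, 29, 1, 29, 29, 29, 20, 29, 29, 29, 29, 2, 29

acct=D15: country='CA' → outer ELSE → 29
acct=D18: country='US' → inner[ELSE] → 42
acct=D25: country='DE' → outer ELSE → 29
acct=D29: country='BR' → inner[age_days >= 2657] → 1
acct=D30: country='CA' → outer ELSE → 29
acct=D33: country='DE' → outer ELSE → 29
acct=D48: country='DE' → outer ELSE → 29
acct=D53: country='BR' → inner[age_days >= 1596] → 20
acct=D67: country='FR' → outer ELSE → 29
acct=D69: country='DE' → outer ELSE → 29
acct=D72: country='UK' → outer ELSE → 29
acct=D73: country='DE' → outer ELSE → 29
acct=D91: country='US' → inner[txns >= 226] → 2
acct=D96: country='FR' → outer ELSE → 29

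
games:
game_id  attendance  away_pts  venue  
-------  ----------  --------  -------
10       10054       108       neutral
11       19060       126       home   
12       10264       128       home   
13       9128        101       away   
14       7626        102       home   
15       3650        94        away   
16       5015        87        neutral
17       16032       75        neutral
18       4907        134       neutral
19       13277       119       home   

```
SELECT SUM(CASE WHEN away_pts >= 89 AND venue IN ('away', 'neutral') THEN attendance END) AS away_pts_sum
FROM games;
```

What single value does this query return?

game_id=10: ✓ → 10054
game_id=11: ✗
game_id=12: ✗
game_id=13: ✓ → 9128
game_id=14: ✗
game_id=15: ✓ → 3650
game_id=16: ✗
game_id=17: ✗
game_id=18: ✓ → 4907
game_id=19: ✗
away_pts_sum = 10054 + 9128 + 3650 + 4907 = 27739

27739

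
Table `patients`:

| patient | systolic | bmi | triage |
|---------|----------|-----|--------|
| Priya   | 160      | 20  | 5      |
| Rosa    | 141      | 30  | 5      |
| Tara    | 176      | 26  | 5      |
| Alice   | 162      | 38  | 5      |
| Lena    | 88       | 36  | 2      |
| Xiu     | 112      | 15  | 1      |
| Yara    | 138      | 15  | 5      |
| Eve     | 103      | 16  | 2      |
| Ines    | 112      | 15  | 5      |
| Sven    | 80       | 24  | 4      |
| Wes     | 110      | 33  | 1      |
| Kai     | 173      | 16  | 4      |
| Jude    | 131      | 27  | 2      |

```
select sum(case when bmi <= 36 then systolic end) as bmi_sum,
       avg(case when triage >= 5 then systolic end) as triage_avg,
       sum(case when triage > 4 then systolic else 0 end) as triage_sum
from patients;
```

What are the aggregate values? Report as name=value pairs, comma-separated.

[bmi_sum: bmi <= 36]
patient=Priya: ✓ → 160
patient=Rosa: ✓ → 141
patient=Tara: ✓ → 176
patient=Alice: ✗
patient=Lena: ✓ → 88
patient=Xiu: ✓ → 112
patient=Yara: ✓ → 138
patient=Eve: ✓ → 103
patient=Ines: ✓ → 112
patient=Sven: ✓ → 80
patient=Wes: ✓ → 110
patient=Kai: ✓ → 173
patient=Jude: ✓ → 131
bmi_sum = 160 + 141 + 176 + 88 + 112 + 138 + 103 + 112 + 80 + 110 + 173 + 131 = 1524
—
[triage_avg: triage >= 5]
patient=Priya: ✓ → 160
patient=Rosa: ✓ → 141
patient=Tara: ✓ → 176
patient=Alice: ✓ → 162
patient=Lena: ✗
patient=Xiu: ✗
patient=Yara: ✓ → 138
patient=Eve: ✗
patient=Ines: ✓ → 112
patient=Sven: ✗
patient=Wes: ✗
patient=Kai: ✗
patient=Jude: ✗
triage_avg = (160 + 141 + 176 + 162 + 138 + 112) / 6 = 148.1666666667
—
[triage_sum: triage > 4]
patient=Priya: ✓ → 160
patient=Rosa: ✓ → 141
patient=Tara: ✓ → 176
patient=Alice: ✓ → 162
patient=Lena: ✗
patient=Xiu: ✗
patient=Yara: ✓ → 138
patient=Eve: ✗
patient=Ines: ✓ → 112
patient=Sven: ✗
patient=Wes: ✗
patient=Kai: ✗
patient=Jude: ✗
triage_sum = 160 + 141 + 176 + 162 + 138 + 112 = 889

bmi_sum=1524, triage_avg=148.1666666667, triage_sum=889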